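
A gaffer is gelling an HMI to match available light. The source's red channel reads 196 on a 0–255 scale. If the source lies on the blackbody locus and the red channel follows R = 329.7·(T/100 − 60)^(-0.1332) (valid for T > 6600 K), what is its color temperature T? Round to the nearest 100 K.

11000 K

(t − 60)^(-0.1332) = 196/329.7 = 0.59448.
t − 60 = 0.59448^(1/-0.1332) = 0.59448^(-7.508) = 49.621, so t = 109.621.
T = 100·t = 10962 K → 11000 K to the nearest 100 K.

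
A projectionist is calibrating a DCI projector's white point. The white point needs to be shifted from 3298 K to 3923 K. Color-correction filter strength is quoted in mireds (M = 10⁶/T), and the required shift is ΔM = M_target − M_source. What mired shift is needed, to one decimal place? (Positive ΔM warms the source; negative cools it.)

M_source = 10⁶/3298 = 303.214; M_target = 10⁶/3923 = 254.907.
ΔM = 254.907 − 303.214 = -48.307 → -48.3 mireds, a cooling shift.

-48.3 mireds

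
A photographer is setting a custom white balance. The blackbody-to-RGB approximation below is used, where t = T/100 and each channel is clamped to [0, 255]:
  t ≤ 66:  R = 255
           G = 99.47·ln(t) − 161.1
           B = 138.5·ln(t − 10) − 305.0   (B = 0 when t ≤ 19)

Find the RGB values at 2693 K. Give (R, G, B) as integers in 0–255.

t = 2693/100 = 26.93; the t ≤ 66 branch applies.
R = 255 by definition for t ≤ 66.
G = 99.47·ln 26.93 − 161.1 = 99.47·3.2932 − 161.1 = 166.479.
B = 138.5·ln(26.93 − 10) − 305.0 = 138.5·ln 16.93 − 305.0 = 138.5·2.8291 − 305.0 = 86.829.
Rounded: (255, 166, 87).

(255, 166, 87)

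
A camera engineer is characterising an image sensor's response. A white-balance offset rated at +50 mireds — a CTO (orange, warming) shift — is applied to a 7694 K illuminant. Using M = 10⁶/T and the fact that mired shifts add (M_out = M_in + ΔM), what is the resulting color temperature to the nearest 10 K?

M_in = 10⁶/7694 = 129.97 mireds.
M_out = 129.97 + (+50) = 179.97 mireds.
T_out = 10⁶/179.97 = 5556.4 K → 5560 K.

5560 K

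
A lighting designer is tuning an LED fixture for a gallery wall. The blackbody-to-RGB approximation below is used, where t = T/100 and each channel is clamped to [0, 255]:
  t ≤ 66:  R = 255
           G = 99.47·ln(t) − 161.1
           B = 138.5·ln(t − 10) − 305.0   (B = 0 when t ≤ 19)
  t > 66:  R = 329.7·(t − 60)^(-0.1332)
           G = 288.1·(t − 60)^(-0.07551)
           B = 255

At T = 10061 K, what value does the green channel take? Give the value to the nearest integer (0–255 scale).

218

t = 10061/100 = 100.61; the t > 66 branch applies.
G = 288.1·(100.61 − 60)^(-0.07551) = 288.1·40.61^(-0.07551) = 288.1·0.75602 = 217.809.
Rounded: 218.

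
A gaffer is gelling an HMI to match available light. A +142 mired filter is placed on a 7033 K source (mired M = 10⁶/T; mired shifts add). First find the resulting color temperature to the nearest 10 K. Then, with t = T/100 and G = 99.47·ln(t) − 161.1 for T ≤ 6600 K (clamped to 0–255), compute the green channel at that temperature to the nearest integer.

M_in = 10⁶/7033 = 142.19; M_out = 142.19 + (+142) = 284.19.
T_out = 10⁶/284.19 = 3518.8 K → 3520 K; t = 35.2.
G = 99.47·ln 35.2 − 161.1 = 99.47·3.5610 − 161.1 = 193.117.
Rounded: 193.

193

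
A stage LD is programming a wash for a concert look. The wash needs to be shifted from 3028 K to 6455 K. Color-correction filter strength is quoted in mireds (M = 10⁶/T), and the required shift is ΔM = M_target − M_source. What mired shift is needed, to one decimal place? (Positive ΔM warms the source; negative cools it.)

-175.3 mireds

M_source = 10⁶/3028 = 330.251; M_target = 10⁶/6455 = 154.919.
ΔM = 154.919 − 330.251 = -175.332 → -175.3 mireds, a cooling shift.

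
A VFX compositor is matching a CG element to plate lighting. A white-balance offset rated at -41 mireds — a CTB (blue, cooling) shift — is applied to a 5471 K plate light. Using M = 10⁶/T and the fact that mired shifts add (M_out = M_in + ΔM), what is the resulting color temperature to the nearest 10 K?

7050 K

M_in = 10⁶/5471 = 182.78 mireds.
M_out = 182.78 + (-41) = 141.78 mireds.
T_out = 10⁶/141.78 = 7053.1 K → 7050 K.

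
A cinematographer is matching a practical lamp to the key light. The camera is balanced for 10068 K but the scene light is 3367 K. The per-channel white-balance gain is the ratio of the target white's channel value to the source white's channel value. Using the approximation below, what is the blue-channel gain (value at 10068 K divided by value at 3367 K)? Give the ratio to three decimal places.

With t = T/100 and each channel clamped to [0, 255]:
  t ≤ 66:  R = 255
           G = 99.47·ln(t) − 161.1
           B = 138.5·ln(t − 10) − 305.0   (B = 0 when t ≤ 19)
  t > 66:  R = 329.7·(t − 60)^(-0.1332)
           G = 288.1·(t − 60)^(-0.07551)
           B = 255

1.914

At 3367 K (t = 33.67):
  B = 138.5·ln(33.67 − 10) − 305.0 = 138.5·ln 23.67 − 305.0 = 138.5·3.1642 − 305.0 = 133.243.
At 10068 K (t = 100.68):
  B = 255 by definition for t > 66.
Gain = 255.000 / 133.243 = 1.9138 → 1.914.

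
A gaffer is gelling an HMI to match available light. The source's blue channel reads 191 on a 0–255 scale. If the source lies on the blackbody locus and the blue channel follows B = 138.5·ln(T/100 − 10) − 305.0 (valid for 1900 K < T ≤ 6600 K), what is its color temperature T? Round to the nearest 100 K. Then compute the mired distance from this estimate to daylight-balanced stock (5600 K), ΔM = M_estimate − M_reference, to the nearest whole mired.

ln(t − 10) = (191 + 305.0) / 138.5 = 3.5812.
t − 10 = e^3.5812 = 35.918, so t = 45.918.
T = 100·t = 4592 K → 4600 K to the nearest 100 K.
M_estimate = 10⁶/4600 = 217.39; M_reference = 10⁶/5600 = 178.57.
ΔM = 217.39 − 178.57 = 38.82 → +39 mireds.

+39 mireds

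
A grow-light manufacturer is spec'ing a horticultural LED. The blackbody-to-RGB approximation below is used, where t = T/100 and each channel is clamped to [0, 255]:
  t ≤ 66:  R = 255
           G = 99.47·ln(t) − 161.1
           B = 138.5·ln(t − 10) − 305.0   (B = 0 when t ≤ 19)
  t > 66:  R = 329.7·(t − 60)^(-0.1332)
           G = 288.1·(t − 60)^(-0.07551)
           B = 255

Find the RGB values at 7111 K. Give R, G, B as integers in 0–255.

R=239, G=240, B=255

t = 7111/100 = 71.11; the t > 66 branch applies.
R = 329.7·(71.11 − 60)^(-0.1332) = 329.7·11.11^(-0.1332) = 329.7·0.72562 = 239.238.
G = 288.1·(71.11 − 60)^(-0.07551) = 288.1·11.11^(-0.07551) = 288.1·0.83375 = 240.205.
B = 255 by definition for t > 66.
Rounded: (239, 240, 255).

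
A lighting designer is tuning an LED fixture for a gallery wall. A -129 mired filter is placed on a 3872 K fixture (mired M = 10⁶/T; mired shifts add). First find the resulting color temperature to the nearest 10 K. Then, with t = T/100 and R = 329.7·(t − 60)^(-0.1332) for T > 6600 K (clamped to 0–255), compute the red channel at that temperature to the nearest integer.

M_in = 10⁶/3872 = 258.26; M_out = 258.26 + (-129) = 129.26.
T_out = 10⁶/129.26 = 7736.1 K → 7740 K; t = 77.4.
R = 329.7·(77.4 − 60)^(-0.1332) = 329.7·17.4^(-0.1332) = 329.7·0.68353 = 225.360.
Rounded: 225.

225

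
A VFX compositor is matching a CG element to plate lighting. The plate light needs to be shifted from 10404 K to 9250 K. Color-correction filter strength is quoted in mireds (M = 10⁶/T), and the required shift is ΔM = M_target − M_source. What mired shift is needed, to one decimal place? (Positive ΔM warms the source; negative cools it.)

+12.0 mireds

M_source = 10⁶/10404 = 96.117; M_target = 10⁶/9250 = 108.108.
ΔM = 108.108 − 96.117 = 11.991 → +12.0 mireds, a warming shift.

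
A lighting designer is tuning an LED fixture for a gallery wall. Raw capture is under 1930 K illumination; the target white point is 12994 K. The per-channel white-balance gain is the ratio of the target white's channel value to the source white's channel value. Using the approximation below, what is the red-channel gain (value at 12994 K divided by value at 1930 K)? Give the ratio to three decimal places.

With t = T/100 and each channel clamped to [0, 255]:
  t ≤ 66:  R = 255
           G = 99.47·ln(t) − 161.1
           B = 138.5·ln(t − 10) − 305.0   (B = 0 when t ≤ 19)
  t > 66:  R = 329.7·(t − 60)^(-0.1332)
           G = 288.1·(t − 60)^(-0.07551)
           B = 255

0.734

At 1930 K (t = 19.3):
  R = 255 by definition for t ≤ 66.
At 12994 K (t = 129.94):
  R = 329.7·(129.94 − 60)^(-0.1332) = 329.7·69.94^(-0.1332) = 329.7·0.56791 = 187.241.
Gain = 187.241 / 255.000 = 0.7343 → 0.734.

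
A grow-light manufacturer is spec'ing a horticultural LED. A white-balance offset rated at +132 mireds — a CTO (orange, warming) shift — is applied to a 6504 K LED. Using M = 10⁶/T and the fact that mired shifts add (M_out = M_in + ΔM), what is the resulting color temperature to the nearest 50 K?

M_in = 10⁶/6504 = 153.75 mireds.
M_out = 153.75 + (+132) = 285.75 mireds.
T_out = 10⁶/285.75 = 3499.5 K → 3500 K.

3500 K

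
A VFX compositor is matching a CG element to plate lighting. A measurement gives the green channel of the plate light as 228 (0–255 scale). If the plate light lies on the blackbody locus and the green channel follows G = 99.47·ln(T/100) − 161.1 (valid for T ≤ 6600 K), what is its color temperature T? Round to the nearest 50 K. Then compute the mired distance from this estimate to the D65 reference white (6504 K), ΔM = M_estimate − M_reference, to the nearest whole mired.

+46 mireds

ln t = (228 + 161.1) / 99.47 = 3.9117.
t = e^3.9117 = 49.985.
T = 100·t = 4999 K → 5000 K to the nearest 50 K.
M_estimate = 10⁶/5000 = 200.00; M_reference = 10⁶/6504 = 153.75.
ΔM = 200.00 − 153.75 = 46.25 → +46 mireds.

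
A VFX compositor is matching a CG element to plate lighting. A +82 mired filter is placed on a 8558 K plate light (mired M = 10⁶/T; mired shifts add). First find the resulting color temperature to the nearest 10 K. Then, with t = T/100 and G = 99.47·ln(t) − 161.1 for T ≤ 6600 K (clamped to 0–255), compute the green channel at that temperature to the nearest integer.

229

M_in = 10⁶/8558 = 116.85; M_out = 116.85 + (+82) = 198.85.
T_out = 10⁶/198.85 = 5028.9 K → 5030 K; t = 50.3.
G = 99.47·ln 50.3 − 161.1 = 99.47·3.9180 − 161.1 = 228.624.
Rounded: 229.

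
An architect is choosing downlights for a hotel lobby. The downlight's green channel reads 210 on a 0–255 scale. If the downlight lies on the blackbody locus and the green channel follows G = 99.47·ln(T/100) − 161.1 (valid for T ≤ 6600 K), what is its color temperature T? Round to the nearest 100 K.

4200 K

ln t = (210 + 161.1) / 99.47 = 3.7308.
t = e^3.7308 = 41.711.
T = 100·t = 4171 K → 4200 K to the nearest 100 K.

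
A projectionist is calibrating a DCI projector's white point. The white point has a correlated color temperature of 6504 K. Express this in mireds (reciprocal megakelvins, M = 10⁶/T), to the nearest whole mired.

M = 10⁶ / 6504 = 153.752 → 154 mireds.

154 mireds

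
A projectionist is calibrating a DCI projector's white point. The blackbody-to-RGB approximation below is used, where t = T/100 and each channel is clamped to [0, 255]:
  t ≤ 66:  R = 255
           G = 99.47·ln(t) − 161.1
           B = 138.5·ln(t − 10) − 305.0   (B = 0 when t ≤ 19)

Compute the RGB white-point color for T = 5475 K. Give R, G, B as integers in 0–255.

t = 5475/100 = 54.75; the t ≤ 66 branch applies.
R = 255 by definition for t ≤ 66.
G = 99.47·ln 54.75 − 161.1 = 99.47·4.0028 − 161.1 = 237.056.
B = 138.5·ln(54.75 − 10) − 305.0 = 138.5·ln 44.75 − 305.0 = 138.5·3.8011 − 305.0 = 221.451.
Rounded: (255, 237, 221).

R=255, G=237, B=221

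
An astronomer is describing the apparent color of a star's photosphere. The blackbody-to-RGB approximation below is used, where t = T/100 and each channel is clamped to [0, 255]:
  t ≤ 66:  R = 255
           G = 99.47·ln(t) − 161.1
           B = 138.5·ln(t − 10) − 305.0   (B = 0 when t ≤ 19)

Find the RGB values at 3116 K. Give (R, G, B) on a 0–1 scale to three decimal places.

(1.000, 0.710, 0.462)

t = 3116/100 = 31.16; the t ≤ 66 branch applies.
R = 255 by definition for t ≤ 66.
G = 99.47·ln 31.16 − 161.1 = 99.47·3.4391 − 161.1 = 180.991.
B = 138.5·ln(31.16 − 10) − 305.0 = 138.5·ln 21.16 − 305.0 = 138.5·3.0521 − 305.0 = 117.718.
Dividing each by 255: (1.0000, 0.7098, 0.4616) → (1.000, 0.710, 0.462).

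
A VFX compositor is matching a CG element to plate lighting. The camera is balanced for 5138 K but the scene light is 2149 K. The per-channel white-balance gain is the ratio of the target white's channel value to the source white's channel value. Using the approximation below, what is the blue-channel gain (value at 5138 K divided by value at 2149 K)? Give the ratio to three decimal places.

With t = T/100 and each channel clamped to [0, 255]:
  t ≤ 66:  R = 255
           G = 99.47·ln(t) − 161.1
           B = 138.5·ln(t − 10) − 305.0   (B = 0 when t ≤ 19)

6.354

At 2149 K (t = 21.49):
  B = 138.5·ln(21.49 − 10) − 305.0 = 138.5·ln 11.49 − 305.0 = 138.5·2.4415 − 305.0 = 33.145.
At 5138 K (t = 51.38):
  B = 138.5·ln(51.38 − 10) − 305.0 = 138.5·ln 41.38 − 305.0 = 138.5·3.7228 − 305.0 = 210.607.
Gain = 210.607 / 33.145 = 6.3542 → 6.354.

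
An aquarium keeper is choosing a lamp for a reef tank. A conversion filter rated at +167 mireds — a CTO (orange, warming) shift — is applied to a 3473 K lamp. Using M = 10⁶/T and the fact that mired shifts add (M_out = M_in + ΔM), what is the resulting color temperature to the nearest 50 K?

2200 K

M_in = 10⁶/3473 = 287.94 mireds.
M_out = 287.94 + (+167) = 454.94 mireds.
T_out = 10⁶/454.94 = 2198.1 K → 2200 K.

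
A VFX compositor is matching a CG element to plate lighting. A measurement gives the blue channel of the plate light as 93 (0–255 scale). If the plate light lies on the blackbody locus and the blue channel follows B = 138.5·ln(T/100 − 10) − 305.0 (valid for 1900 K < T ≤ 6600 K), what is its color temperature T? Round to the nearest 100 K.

ln(t − 10) = (93 + 305.0) / 138.5 = 2.8736.
t − 10 = e^2.8736 = 17.701, so t = 27.701.
T = 100·t = 2770 K → 2800 K to the nearest 100 K.

2800 K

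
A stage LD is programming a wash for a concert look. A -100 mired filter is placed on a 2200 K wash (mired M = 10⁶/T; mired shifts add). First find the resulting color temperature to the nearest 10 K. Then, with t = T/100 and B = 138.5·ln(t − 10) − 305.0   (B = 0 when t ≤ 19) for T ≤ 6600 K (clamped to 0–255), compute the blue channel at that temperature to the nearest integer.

97

M_in = 10⁶/2200 = 454.55; M_out = 454.55 + (-100) = 354.55.
T_out = 10⁶/354.55 = 2820.5 K → 2820 K; t = 28.2.
B = 138.5·ln(28.2 − 10) − 305.0 = 138.5·ln 18.2 − 305.0 = 138.5·2.9014 − 305.0 = 96.847.
Rounded: 97.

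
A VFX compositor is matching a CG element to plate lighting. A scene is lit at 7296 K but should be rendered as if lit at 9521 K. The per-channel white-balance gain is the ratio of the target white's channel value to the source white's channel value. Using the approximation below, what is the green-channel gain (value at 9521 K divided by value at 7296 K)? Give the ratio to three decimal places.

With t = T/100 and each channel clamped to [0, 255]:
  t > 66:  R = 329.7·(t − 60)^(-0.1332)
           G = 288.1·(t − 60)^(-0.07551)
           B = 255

0.927

At 7296 K (t = 72.96):
  G = 288.1·(72.96 − 60)^(-0.07551) = 288.1·12.96^(-0.07551) = 288.1·0.82411 = 237.427.
At 9521 K (t = 95.21):
  G = 288.1·(95.21 − 60)^(-0.07551) = 288.1·35.21^(-0.07551) = 288.1·0.76421 = 220.168.
Gain = 220.168 / 237.427 = 0.9273 → 0.927.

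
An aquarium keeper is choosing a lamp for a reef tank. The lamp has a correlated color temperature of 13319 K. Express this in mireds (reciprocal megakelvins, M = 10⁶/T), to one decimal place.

75.1 mireds

M = 10⁶ / 13319 = 75.081 → 75.1 mireds.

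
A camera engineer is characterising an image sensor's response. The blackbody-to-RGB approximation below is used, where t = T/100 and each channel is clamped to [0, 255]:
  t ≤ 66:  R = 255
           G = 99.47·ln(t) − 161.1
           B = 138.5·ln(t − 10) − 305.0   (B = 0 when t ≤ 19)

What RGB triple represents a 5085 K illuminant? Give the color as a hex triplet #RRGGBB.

#FFE6D1

t = 5085/100 = 50.85; the t ≤ 66 branch applies.
R = 255 by definition for t ≤ 66.
G = 99.47·ln 50.85 − 161.1 = 99.47·3.9289 − 161.1 = 229.706.
B = 138.5·ln(50.85 − 10) − 305.0 = 138.5·ln 40.85 − 305.0 = 138.5·3.7099 − 305.0 = 208.822.
Rounded: (255, 230, 209).
In hex: #FFE6D1.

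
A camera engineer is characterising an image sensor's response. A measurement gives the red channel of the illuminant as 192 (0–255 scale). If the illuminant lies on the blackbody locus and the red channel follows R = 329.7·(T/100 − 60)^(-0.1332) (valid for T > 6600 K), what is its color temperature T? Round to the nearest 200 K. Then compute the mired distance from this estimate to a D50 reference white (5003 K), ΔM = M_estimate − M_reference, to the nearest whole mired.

(t − 60)^(-0.1332) = 192/329.7 = 0.58235.
t − 60 = 0.58235^(1/-0.1332) = 0.58235^(-7.508) = 57.929, so t = 117.929.
T = 100·t = 11793 K → 11800 K to the nearest 200 K.
M_estimate = 10⁶/11800 = 84.75; M_reference = 10⁶/5003 = 199.88.
ΔM = 84.75 − 199.88 = -115.13 → -115 mireds.

-115 mireds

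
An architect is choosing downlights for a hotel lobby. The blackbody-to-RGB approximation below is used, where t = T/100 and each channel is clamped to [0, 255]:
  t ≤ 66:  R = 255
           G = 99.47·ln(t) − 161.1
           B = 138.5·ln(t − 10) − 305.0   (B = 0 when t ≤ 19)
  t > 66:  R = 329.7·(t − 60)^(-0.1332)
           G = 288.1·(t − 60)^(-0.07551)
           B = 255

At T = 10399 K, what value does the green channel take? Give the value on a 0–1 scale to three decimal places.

0.849

t = 10399/100 = 103.99; the t > 66 branch applies.
G = 288.1·(103.99 − 60)^(-0.07551) = 288.1·43.99^(-0.07551) = 288.1·0.75147 = 216.498.
On a 0–1 scale: 216.498/255 = 0.8490 → 0.849.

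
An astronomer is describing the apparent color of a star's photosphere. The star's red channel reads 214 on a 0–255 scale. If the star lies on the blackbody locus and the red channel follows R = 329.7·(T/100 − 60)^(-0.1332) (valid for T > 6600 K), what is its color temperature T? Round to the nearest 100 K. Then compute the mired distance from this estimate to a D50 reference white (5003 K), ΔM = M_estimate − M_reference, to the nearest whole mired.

(t − 60)^(-0.1332) = 214/329.7 = 0.64907.
t − 60 = 0.64907^(1/-0.1332) = 0.64907^(-7.508) = 25.657, so t = 85.657.
T = 100·t = 8566 K → 8600 K to the nearest 100 K.
M_estimate = 10⁶/8600 = 116.28; M_reference = 10⁶/5003 = 199.88.
ΔM = 116.28 − 199.88 = -83.60 → -84 mireds.

-84 mireds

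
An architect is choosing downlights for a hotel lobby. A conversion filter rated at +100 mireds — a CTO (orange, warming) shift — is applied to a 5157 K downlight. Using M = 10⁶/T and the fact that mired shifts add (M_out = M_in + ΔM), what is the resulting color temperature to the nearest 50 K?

M_in = 10⁶/5157 = 193.91 mireds.
M_out = 193.91 + (+100) = 293.91 mireds.
T_out = 10⁶/293.91 = 3402.4 K → 3400 K.

3400 K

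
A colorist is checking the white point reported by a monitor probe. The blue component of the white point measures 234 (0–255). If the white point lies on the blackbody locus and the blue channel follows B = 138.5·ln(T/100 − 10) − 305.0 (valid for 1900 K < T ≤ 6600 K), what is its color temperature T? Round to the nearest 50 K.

ln(t − 10) = (234 + 305.0) / 138.5 = 3.8917.
t − 10 = e^3.8917 = 48.994, so t = 58.994.
T = 100·t = 5899 K → 5900 K to the nearest 50 K.

5900 K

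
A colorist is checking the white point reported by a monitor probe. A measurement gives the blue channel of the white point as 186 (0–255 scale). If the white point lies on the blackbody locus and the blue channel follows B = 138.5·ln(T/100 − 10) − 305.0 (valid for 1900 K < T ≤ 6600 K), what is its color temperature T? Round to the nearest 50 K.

4450 K

ln(t − 10) = (186 + 305.0) / 138.5 = 3.5451.
t − 10 = e^3.5451 = 34.644, so t = 44.644.
T = 100·t = 4464 K → 4450 K to the nearest 50 K.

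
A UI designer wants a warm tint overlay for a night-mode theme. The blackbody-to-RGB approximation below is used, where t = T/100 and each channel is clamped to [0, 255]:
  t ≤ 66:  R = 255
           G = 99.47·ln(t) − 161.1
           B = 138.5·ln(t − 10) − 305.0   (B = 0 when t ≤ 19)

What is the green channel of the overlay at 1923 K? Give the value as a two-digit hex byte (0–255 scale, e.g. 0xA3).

0x85

t = 1923/100 = 19.23; the t ≤ 66 branch applies.
G = 99.47·ln 19.23 − 161.1 = 99.47·2.9565 − 161.1 = 132.980.
Rounded: 133; in hex, 0x85.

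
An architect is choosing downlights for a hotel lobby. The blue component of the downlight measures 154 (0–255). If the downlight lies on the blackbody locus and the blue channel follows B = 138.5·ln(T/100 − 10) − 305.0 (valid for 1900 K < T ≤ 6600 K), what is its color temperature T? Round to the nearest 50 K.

3750 K

ln(t − 10) = (154 + 305.0) / 138.5 = 3.3141.
t − 10 = e^3.3141 = 27.497, so t = 37.497.
T = 100·t = 3750 K → 3750 K to the nearest 50 K.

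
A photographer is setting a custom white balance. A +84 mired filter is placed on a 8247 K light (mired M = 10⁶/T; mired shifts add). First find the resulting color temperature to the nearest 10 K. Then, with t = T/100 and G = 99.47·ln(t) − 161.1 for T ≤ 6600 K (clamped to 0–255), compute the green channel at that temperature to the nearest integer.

M_in = 10⁶/8247 = 121.26; M_out = 121.26 + (+84) = 205.26.
T_out = 10⁶/205.26 = 4872.0 K → 4870 K; t = 48.7.
G = 99.47·ln 48.7 − 161.1 = 99.47·3.8857 − 161.1 = 225.408.
Rounded: 225.

225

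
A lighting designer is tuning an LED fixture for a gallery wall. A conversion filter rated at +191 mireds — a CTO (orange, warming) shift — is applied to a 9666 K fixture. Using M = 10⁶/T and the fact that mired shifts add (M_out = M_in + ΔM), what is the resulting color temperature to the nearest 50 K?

M_in = 10⁶/9666 = 103.46 mireds.
M_out = 103.46 + (+191) = 294.46 mireds.
T_out = 10⁶/294.46 = 3396.1 K → 3400 K.

3400 K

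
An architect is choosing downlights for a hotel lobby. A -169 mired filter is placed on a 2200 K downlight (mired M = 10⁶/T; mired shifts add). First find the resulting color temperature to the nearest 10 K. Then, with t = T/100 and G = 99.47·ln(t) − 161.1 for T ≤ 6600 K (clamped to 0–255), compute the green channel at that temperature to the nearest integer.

M_in = 10⁶/2200 = 454.55; M_out = 454.55 + (-169) = 285.55.
T_out = 10⁶/285.55 = 3502.1 K → 3500 K; t = 35.
G = 99.47·ln 35 − 161.1 = 99.47·3.5553 − 161.1 = 192.550.
Rounded: 193.

193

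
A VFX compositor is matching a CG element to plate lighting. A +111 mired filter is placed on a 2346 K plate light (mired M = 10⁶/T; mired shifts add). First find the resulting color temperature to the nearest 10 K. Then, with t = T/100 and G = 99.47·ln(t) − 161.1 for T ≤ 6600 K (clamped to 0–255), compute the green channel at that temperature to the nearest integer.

130

M_in = 10⁶/2346 = 426.26; M_out = 426.26 + (+111) = 537.26.
T_out = 10⁶/537.26 = 1861.3 K → 1860 K; t = 18.6.
G = 99.47·ln 18.6 − 161.1 = 99.47·2.9232 − 161.1 = 129.667.
Rounded: 130.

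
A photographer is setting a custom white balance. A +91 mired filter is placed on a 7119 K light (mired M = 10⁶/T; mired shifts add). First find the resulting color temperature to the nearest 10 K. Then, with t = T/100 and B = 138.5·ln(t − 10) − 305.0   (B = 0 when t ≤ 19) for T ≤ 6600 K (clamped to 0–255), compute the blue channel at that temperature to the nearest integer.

180

M_in = 10⁶/7119 = 140.47; M_out = 140.47 + (+91) = 231.47.
T_out = 10⁶/231.47 = 4320.2 K → 4320 K; t = 43.2.
B = 138.5·ln(43.2 − 10) − 305.0 = 138.5·ln 33.2 − 305.0 = 138.5·3.5025 − 305.0 = 180.103.
Rounded: 180.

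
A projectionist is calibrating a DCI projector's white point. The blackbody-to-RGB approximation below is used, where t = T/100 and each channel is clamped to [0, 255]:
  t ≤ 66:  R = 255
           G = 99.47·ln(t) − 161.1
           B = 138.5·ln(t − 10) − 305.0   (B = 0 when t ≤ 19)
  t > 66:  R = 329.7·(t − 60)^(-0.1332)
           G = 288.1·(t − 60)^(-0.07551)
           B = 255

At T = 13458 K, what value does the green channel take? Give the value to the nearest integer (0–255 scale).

208

t = 13458/100 = 134.58; the t > 66 branch applies.
G = 288.1·(134.58 − 60)^(-0.07551) = 288.1·74.58^(-0.07551) = 288.1·0.72210 = 208.037.
Rounded: 208.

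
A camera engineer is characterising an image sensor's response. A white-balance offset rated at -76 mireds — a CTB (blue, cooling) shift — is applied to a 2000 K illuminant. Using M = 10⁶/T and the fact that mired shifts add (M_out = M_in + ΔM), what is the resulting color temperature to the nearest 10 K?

2360 K

M_in = 10⁶/2000 = 500.00 mireds.
M_out = 500.00 + (-76) = 424.00 mireds.
T_out = 10⁶/424.00 = 2358.5 K → 2360 K.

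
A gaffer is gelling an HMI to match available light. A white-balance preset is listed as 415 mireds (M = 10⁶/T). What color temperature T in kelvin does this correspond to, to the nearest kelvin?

T = 10⁶ / 415 = 2409.64 K → 2410 K.

2410 K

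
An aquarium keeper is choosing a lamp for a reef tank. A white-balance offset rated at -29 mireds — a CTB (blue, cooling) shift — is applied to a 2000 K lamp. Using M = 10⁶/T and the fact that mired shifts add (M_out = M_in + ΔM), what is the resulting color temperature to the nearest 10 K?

M_in = 10⁶/2000 = 500.00 mireds.
M_out = 500.00 + (-29) = 471.00 mireds.
T_out = 10⁶/471.00 = 2123.1 K → 2120 K.

2120 K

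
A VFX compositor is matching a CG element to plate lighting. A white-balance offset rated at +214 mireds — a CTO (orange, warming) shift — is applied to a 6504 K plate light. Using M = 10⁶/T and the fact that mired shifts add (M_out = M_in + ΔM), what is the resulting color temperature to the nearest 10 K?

M_in = 10⁶/6504 = 153.75 mireds.
M_out = 153.75 + (+214) = 367.75 mireds.
T_out = 10⁶/367.75 = 2719.2 K → 2720 K.

2720 K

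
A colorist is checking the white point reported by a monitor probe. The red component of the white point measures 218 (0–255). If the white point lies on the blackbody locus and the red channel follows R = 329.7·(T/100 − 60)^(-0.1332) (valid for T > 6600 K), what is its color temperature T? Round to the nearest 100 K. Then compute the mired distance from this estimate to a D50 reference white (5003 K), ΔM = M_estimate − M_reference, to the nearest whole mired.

(t − 60)^(-0.1332) = 218/329.7 = 0.66121.
t − 60 = 0.66121^(1/-0.1332) = 0.66121^(-7.508) = 22.326, so t = 82.326.
T = 100·t = 8233 K → 8200 K to the nearest 100 K.
M_estimate = 10⁶/8200 = 121.95; M_reference = 10⁶/5003 = 199.88.
ΔM = 121.95 − 199.88 = -77.93 → -78 mireds.

-78 mireds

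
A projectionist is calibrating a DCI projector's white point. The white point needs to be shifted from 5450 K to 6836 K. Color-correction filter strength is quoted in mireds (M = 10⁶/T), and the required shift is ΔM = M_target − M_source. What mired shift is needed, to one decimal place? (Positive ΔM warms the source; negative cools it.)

M_source = 10⁶/5450 = 183.486; M_target = 10⁶/6836 = 146.284.
ΔM = 146.284 − 183.486 = -37.202 → -37.2 mireds, a cooling shift.

-37.2 mireds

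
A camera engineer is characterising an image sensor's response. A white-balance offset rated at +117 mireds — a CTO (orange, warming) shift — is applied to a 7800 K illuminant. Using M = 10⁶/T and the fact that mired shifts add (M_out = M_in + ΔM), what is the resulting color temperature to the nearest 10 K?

M_in = 10⁶/7800 = 128.21 mireds.
M_out = 128.21 + (+117) = 245.21 mireds.
T_out = 10⁶/245.21 = 4078.2 K → 4080 K.

4080 K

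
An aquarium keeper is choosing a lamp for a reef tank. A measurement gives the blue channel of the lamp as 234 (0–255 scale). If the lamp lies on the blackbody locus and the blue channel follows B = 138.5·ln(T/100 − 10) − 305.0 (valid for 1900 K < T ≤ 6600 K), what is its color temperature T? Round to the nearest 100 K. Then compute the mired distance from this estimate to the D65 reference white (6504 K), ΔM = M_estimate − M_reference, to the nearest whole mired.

+16 mireds

ln(t − 10) = (234 + 305.0) / 138.5 = 3.8917.
t − 10 = e^3.8917 = 48.994, so t = 58.994.
T = 100·t = 5899 K → 5900 K to the nearest 100 K.
M_estimate = 10⁶/5900 = 169.49; M_reference = 10⁶/6504 = 153.75.
ΔM = 169.49 − 153.75 = 15.74 → +16 mireds.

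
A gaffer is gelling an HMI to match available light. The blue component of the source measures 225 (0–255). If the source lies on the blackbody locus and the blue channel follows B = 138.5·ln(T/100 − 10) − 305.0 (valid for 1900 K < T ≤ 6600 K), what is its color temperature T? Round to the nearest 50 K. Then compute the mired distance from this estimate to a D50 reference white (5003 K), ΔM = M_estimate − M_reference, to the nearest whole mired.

ln(t − 10) = (225 + 305.0) / 138.5 = 3.8267.
t − 10 = e^3.8267 = 45.911, so t = 55.911.
T = 100·t = 5591 K → 5600 K to the nearest 50 K.
M_estimate = 10⁶/5600 = 178.57; M_reference = 10⁶/5003 = 199.88.
ΔM = 178.57 − 199.88 = -21.31 → -21 mireds.

-21 mireds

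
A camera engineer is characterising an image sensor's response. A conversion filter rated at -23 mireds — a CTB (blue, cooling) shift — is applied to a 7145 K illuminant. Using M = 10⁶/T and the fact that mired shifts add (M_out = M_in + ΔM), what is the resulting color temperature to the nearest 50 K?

M_in = 10⁶/7145 = 139.96 mireds.
M_out = 139.96 + (-23) = 116.96 mireds.
T_out = 10⁶/116.96 = 8550.1 K → 8550 K.

8550 K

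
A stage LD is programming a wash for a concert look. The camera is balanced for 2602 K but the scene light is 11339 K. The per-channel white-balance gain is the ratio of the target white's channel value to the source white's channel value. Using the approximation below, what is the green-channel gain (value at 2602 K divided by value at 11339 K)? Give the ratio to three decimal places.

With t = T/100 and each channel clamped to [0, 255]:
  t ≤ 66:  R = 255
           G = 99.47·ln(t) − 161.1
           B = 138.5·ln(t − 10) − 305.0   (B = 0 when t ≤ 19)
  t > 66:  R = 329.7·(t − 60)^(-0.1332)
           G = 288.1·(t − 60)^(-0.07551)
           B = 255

At 11339 K (t = 113.39):
  G = 288.1·(113.39 − 60)^(-0.07551) = 288.1·53.39^(-0.07551) = 288.1·0.74056 = 213.355.
At 2602 K (t = 26.02):
  G = 99.47·ln 26.02 − 161.1 = 99.47·3.2589 − 161.1 = 163.059.
Gain = 163.059 / 213.355 = 0.7643 → 0.764.

0.764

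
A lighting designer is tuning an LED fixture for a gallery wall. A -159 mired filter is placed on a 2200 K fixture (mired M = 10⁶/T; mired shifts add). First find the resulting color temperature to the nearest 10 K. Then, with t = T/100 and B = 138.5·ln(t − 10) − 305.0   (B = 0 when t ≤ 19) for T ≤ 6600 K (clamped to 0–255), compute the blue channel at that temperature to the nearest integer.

134

M_in = 10⁶/2200 = 454.55; M_out = 454.55 + (-159) = 295.55.
T_out = 10⁶/295.55 = 3383.6 K → 3380 K; t = 33.8.
B = 138.5·ln(33.8 − 10) − 305.0 = 138.5·ln 23.8 − 305.0 = 138.5·3.1697 − 305.0 = 134.001.
Rounded: 134.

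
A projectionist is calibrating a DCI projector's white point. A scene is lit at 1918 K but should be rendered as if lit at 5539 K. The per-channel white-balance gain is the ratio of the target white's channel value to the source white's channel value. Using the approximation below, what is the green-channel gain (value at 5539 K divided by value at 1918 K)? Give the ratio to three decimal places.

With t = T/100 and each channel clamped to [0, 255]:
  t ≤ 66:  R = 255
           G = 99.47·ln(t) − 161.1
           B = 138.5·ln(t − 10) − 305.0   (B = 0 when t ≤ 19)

At 1918 K (t = 19.18):
  G = 99.47·ln 19.18 − 161.1 = 99.47·2.9539 − 161.1 = 132.721.
At 5539 K (t = 55.39):
  G = 99.47·ln 55.39 − 161.1 = 99.47·4.0144 − 161.1 = 238.212.
Gain = 238.212 / 132.721 = 1.7948 → 1.795.

1.795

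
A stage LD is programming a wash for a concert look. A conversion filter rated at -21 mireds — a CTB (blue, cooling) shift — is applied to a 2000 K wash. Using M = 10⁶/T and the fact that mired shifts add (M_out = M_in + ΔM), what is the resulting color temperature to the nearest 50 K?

M_in = 10⁶/2000 = 500.00 mireds.
M_out = 500.00 + (-21) = 479.00 mireds.
T_out = 10⁶/479.00 = 2087.7 K → 2100 K.

2100 K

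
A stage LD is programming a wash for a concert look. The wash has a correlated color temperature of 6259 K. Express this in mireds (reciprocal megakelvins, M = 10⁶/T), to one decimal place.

M = 10⁶ / 6259 = 159.770 → 159.8 mireds.

159.8 mireds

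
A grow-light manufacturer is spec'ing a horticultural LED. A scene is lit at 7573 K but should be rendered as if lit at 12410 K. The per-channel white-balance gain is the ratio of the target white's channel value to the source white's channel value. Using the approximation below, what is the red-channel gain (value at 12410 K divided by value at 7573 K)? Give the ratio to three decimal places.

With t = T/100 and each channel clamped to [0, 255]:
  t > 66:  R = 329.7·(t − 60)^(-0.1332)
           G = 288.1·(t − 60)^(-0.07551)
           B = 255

At 7573 K (t = 75.73):
  R = 329.7·(75.73 − 60)^(-0.1332) = 329.7·15.73^(-0.1332) = 329.7·0.69278 = 228.410.
At 12410 K (t = 124.1):
  R = 329.7·(124.1 − 60)^(-0.1332) = 329.7·64.1^(-0.1332) = 329.7·0.57455 = 189.429.
Gain = 189.429 / 228.410 = 0.8293 → 0.829.

0.829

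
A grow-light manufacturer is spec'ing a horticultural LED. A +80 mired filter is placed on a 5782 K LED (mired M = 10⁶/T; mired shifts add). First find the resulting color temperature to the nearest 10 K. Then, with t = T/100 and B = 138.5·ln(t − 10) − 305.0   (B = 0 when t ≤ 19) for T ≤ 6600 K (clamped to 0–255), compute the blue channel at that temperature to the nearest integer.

164

M_in = 10⁶/5782 = 172.95; M_out = 172.95 + (+80) = 252.95.
T_out = 10⁶/252.95 = 3953.3 K → 3950 K; t = 39.5.
B = 138.5·ln(39.5 − 10) − 305.0 = 138.5·ln 29.5 − 305.0 = 138.5·3.3844 − 305.0 = 163.738.
Rounded: 164.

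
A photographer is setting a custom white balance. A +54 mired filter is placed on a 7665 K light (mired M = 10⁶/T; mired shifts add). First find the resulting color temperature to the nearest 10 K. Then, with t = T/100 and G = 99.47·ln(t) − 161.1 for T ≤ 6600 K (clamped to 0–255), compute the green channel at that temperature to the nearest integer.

236

M_in = 10⁶/7665 = 130.46; M_out = 130.46 + (+54) = 184.46.
T_out = 10⁶/184.46 = 5421.1 K → 5420 K; t = 54.2.
G = 99.47·ln 54.2 − 161.1 = 99.47·3.9927 − 161.1 = 236.052.
Rounded: 236.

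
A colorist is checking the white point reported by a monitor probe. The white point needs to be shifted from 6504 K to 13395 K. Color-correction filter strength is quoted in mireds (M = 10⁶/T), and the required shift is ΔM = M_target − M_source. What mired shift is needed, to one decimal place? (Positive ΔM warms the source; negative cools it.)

-79.1 mireds

M_source = 10⁶/6504 = 153.752; M_target = 10⁶/13395 = 74.655.
ΔM = 74.655 − 153.752 = -79.097 → -79.1 mireds, a cooling shift.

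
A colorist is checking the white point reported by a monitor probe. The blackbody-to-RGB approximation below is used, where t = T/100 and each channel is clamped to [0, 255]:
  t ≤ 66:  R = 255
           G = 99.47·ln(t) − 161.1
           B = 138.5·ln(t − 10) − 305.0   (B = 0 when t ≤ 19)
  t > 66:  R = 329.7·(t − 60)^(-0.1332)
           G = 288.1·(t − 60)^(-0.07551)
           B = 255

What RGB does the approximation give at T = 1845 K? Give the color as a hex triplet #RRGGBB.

t = 1845/100 = 18.45; the t ≤ 66 branch applies.
R = 255 by definition for t ≤ 66.
G = 99.47·ln 18.45 − 161.1 = 99.47·2.9151 − 161.1 = 128.861.
t = 18.45 ≤ 19, so B = 0.
Rounded: (255, 129, 0).
In hex: #FF8100.

#FF8100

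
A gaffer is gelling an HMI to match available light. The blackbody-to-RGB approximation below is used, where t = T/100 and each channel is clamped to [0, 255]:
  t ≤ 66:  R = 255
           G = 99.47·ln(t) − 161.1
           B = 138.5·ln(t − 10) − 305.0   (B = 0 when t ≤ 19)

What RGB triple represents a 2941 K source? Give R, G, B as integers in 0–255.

t = 2941/100 = 29.41; the t ≤ 66 branch applies.
R = 255 by definition for t ≤ 66.
G = 99.47·ln 29.41 − 161.1 = 99.47·3.3813 − 161.1 = 175.241.
B = 138.5·ln(29.41 − 10) − 305.0 = 138.5·ln 19.41 − 305.0 = 138.5·2.9658 − 305.0 = 105.762.
Rounded: (255, 175, 106).

R=255, G=175, B=106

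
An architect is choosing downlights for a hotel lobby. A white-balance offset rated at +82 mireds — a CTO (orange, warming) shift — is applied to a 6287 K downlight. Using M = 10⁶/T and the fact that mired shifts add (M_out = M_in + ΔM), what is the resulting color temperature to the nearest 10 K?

4150 K

M_in = 10⁶/6287 = 159.06 mireds.
M_out = 159.06 + (+82) = 241.06 mireds.
T_out = 10⁶/241.06 = 4148.4 K → 4150 K.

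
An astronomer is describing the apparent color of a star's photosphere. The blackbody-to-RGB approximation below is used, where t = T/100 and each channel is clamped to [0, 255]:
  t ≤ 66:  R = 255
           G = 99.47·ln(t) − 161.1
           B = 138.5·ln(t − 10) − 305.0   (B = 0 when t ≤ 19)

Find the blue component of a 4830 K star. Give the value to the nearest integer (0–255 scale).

200

t = 4830/100 = 48.3; the t ≤ 66 branch applies.
B = 138.5·ln(48.3 − 10) − 305.0 = 138.5·ln 38.3 − 305.0 = 138.5·3.6454 − 305.0 = 199.895.
Rounded: 200.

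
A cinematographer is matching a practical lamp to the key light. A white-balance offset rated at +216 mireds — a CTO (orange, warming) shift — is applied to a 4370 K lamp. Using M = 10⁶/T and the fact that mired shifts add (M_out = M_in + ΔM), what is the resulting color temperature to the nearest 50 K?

2250 K

M_in = 10⁶/4370 = 228.83 mireds.
M_out = 228.83 + (+216) = 444.83 mireds.
T_out = 10⁶/444.83 = 2248.0 K → 2250 K.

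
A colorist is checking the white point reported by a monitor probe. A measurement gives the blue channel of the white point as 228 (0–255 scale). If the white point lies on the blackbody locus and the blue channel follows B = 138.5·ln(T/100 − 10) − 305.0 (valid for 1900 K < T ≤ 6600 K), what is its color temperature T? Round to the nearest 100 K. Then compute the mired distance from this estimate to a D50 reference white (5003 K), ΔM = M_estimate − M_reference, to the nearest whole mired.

ln(t − 10) = (228 + 305.0) / 138.5 = 3.8484.
t − 10 = e^3.8484 = 46.917, so t = 56.917.
T = 100·t = 5692 K → 5700 K to the nearest 100 K.
M_estimate = 10⁶/5700 = 175.44; M_reference = 10⁶/5003 = 199.88.
ΔM = 175.44 − 199.88 = -24.44 → -24 mireds.

-24 mireds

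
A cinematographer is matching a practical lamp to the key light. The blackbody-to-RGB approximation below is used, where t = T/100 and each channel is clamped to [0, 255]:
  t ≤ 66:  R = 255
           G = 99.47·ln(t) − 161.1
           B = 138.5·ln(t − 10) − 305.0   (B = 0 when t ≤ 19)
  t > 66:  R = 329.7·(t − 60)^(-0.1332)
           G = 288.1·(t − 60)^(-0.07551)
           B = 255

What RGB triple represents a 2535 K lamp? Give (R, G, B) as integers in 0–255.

(255, 160, 73)

t = 2535/100 = 25.35; the t ≤ 66 branch applies.
R = 255 by definition for t ≤ 66.
G = 99.47·ln 25.35 − 161.1 = 99.47·3.2328 − 161.1 = 160.465.
B = 138.5·ln(25.35 − 10) − 305.0 = 138.5·ln 15.35 − 305.0 = 138.5·2.7311 − 305.0 = 73.259.
Rounded: (255, 160, 73).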